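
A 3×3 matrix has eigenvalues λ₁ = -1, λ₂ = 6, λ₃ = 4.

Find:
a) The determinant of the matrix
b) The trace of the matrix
det = -24, trace = 9

Two standard eigenvalue identities:
- det(A) equals the product of the eigenvalues (counted with multiplicity).
- trace(A) equals the sum of the eigenvalues.
det(A) = (-1)*(6)*(4) = -24.
trace(A) = -1 + 6 + 4 = 9.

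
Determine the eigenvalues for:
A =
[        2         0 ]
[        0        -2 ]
λ = -2, 2

Solve det(A - λI) = 0. For a 2×2 matrix the characteristic equation is λ² - (trace)λ + det = 0.
trace(A) = a + d = 2 - 2 = 0.
det(A) = a*d - b*c = (2)*(-2) - (0)*(0) = -4 - 0 = -4.
Characteristic equation: λ² - (0)λ + (-4) = 0.
Discriminant = (0)² - 4*(-4) = 0 + 16 = 16.
λ = (0 ± √16) / 2 = (0 ± 4) / 2 = -2, 2.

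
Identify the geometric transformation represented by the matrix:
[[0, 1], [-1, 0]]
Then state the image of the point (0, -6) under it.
rotation by 90° clockwise (i.e., 270° counterclockwise); image of (0, -6) is (-6, 0)

This matches the form [[cos θ, -sin θ], [sin θ, cos θ]] of a rotation matrix; reading off cos θ and sin θ gives the angle.
The matrix [[0, 1], [-1, 0]] represents: rotation by 90° clockwise (i.e., 270° counterclockwise).
Applying it to (0, -6): [0·0 + 1·-6, -1·0 + 0·-6] = (-6, 0).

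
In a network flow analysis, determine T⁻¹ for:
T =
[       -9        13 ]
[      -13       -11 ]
det(T) = 268
T⁻¹ =
[  -11/268   -13/268 ]
[   13/268    -9/268 ]

For a 2×2 matrix T = [[a, b], [c, d]] with det(T) ≠ 0, T⁻¹ = (1/det(T)) * [[d, -b], [-c, a]].
det(T) = (-9)*(-11) - (13)*(-13) = 99 + 169 = 268.
T⁻¹ = (1/268) * [[-11, -13], [13, -9]].
Dividing each entry by 268 and reducing:
T⁻¹ =
[  -11/268   -13/268 ]
[   13/268    -9/268 ]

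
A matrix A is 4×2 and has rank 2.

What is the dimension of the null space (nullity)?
0

The rank-nullity theorem for an m×n matrix states:
rank(A) + nullity(A) = n (the number of columns).
Here n = 2 and rank(A) = 2, so nullity(A) = 2 - 2 = 0.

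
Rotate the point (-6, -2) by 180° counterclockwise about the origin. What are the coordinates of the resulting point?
(6, 2)

Rotation matrix R(θ) = [[cos θ, -sin θ], [sin θ, cos θ]]; for θ = 180°:
R = [[-1, 0], [0, -1]]
Result: R × [-6, -2]ᵀ = [-1·-6 + (0)·-2, 0·-6 + (-1)·-2]ᵀ = (6, 2)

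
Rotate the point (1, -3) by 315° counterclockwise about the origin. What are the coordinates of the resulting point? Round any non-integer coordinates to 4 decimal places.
(-1.4142, -2.8284)

Rotation matrix R(θ) = [[cos θ, -sin θ], [sin θ, cos θ]]; for θ = 315°:
R = [[√2/2, √2/2], [-√2/2, √2/2]]
Result: R × [1, -3]ᵀ = [√2/2·1 + (√2/2)·-3, -√2/2·1 + (√2/2)·-3]ᵀ = (-1.4142, -2.8284)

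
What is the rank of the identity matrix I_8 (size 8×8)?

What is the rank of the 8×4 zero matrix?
rank(I_8) = 8, rank(0) = 0

The identity I_8 has 8 columns that are the standard basis vectors e_1, …, e_8. These are linearly independent, so all 8 columns are pivots and rank(I_8) = 8.
The 8×4 zero matrix has every entry zero, so every row is the zero row and there are no pivots; rank(0) = 0.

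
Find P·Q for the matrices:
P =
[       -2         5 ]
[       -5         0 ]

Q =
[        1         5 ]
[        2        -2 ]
PQ =
[        8       -20 ]
[       -5       -25 ]

Matrix multiplication: (PQ)[i][j] = sum over k of P[i][k] * Q[k][j].
  (PQ)[0][0] = (-2)*(1) + (5)*(2) = 8
  (PQ)[0][1] = (-2)*(5) + (5)*(-2) = -20
  (PQ)[1][0] = (-5)*(1) + (0)*(2) = -5
  (PQ)[1][1] = (-5)*(5) + (0)*(-2) = -25
PQ =
[        8       -20 ]
[       -5       -25 ]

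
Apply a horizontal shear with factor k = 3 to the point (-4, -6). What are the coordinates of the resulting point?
(-22, -6)

Shear matrix for horizontal shear with factor k = 3:
[[1, 3], [0, 1]]
Result: (-4, -6) → (-22, -6)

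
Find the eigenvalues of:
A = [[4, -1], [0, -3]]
λ = -3, 4

Solve det(A - λI) = 0. For a 2×2 matrix this is λ² - (trace)λ + det = 0.
trace(A) = 4 - 3 = 1.
det(A) = (4)*(-3) - (-1)*(0) = -12 - 0 = -12.
Characteristic equation: λ² - (1)λ + (-12) = 0.
Discriminant: (1)² - 4*(-12) = 1 + 48 = 49.
Roots: λ = (1 ± √49) / 2 = -3, 4.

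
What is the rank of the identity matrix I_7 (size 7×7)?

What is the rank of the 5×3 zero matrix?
rank(I_7) = 7, rank(0) = 0

The identity I_7 has 7 columns that are the standard basis vectors e_1, …, e_7. These are linearly independent, so all 7 columns are pivots and rank(I_7) = 7.
The 5×3 zero matrix has every entry zero, so every row is the zero row and there are no pivots; rank(0) = 0.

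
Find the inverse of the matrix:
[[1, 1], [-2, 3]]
[[3/5, -1/5], [2/5, 1/5]]

For [[a,b],[c,d]], inverse = (1/det)·[[d,-b],[-c,a]]
det = 1·3 - 1·-2 = 5
Inverse = (1/5)·[[3, -1], [2, 1]]
        = [[3/5, -1/5], [2/5, 1/5]]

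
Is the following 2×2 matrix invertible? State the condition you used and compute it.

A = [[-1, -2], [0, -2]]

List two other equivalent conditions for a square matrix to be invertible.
Yes, invertible; det(A) = 2 ≠ 0. Equivalent conditions: rank(A) = 2; Ax = 0 has only the trivial solution; 0 is not an eigenvalue; the columns of A are linearly independent.

To check invertibility, compute det(A).
The given matrix is triangular, so det(A) equals the product of its diagonal entries = 2 ≠ 0.
Since det(A) ≠ 0, A is invertible.
Equivalent conditions for a square matrix A to be invertible:
- rank(A) = 2 (full rank).
- The homogeneous system Ax = 0 has only the trivial solution x = 0.
- 0 is not an eigenvalue of A.
- The columns (equivalently rows) of A are linearly independent.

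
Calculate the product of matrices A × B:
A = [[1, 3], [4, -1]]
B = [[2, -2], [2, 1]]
[[8, 1], [6, -9]]

Matrix multiplication:
C[0][0] = 1×2 + 3×2 = 8
C[0][1] = 1×-2 + 3×1 = 1
C[1][0] = 4×2 + -1×2 = 6
C[1][1] = 4×-2 + -1×1 = -9
Result: [[8, 1], [6, -9]]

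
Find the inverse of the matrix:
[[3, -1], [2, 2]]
[[1/4, 1/8], [-1/4, 3/8]]

For [[a,b],[c,d]], inverse = (1/det)·[[d,-b],[-c,a]]
det = 3·2 - -1·2 = 8
Inverse = (1/8)·[[2, 1], [-2, 3]]
        = [[1/4, 1/8], [-1/4, 3/8]]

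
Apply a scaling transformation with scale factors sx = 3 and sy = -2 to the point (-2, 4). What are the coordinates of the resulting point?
(-6, -8)

Scaling matrix:
[[3, 0], [0, -2]]
Result: (-2 × 3, 4 × -2) = (-6, -8)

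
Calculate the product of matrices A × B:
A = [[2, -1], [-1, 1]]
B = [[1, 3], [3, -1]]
[[-1, 7], [2, -4]]

Matrix multiplication:
C[0][0] = 2×1 + -1×3 = -1
C[0][1] = 2×3 + -1×-1 = 7
C[1][0] = -1×1 + 1×3 = 2
C[1][1] = -1×3 + 1×-1 = -4
Result: [[-1, 7], [2, -4]]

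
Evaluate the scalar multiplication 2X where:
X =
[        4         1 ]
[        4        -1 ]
2X =
[        8         2 ]
[        8        -2 ]

Scalar multiplication is elementwise: (2X)[i][j] = 2 * X[i][j].
  (2X)[0][0] = 2 * (4) = 8
  (2X)[0][1] = 2 * (1) = 2
  (2X)[1][0] = 2 * (4) = 8
  (2X)[1][1] = 2 * (-1) = -2
2X =
[        8         2 ]
[        8        -2 ]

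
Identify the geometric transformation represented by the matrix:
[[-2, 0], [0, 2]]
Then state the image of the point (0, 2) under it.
non-uniform scaling by (-2, 2); image of (0, 2) is (0, 4)

This is diagonal with distinct entries, so it scales the x-axis by -2 and the y-axis by 2.
The matrix [[-2, 0], [0, 2]] represents: non-uniform scaling by (-2, 2).
Applying it to (0, 2): [-2·0 + 0·2, 0·0 + 2·2] = (0, 4).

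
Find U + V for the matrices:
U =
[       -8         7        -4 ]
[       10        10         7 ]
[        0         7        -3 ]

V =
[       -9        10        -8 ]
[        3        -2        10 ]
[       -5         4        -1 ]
U + V =
[      -17        17       -12 ]
[       13         8        17 ]
[       -5        11        -4 ]

Matrix addition is elementwise: (U+V)[i][j] = U[i][j] + V[i][j].
  (U+V)[0][0] = (-8) + (-9) = -17
  (U+V)[0][1] = (7) + (10) = 17
  (U+V)[0][2] = (-4) + (-8) = -12
  (U+V)[1][0] = (10) + (3) = 13
  (U+V)[1][1] = (10) + (-2) = 8
  (U+V)[1][2] = (7) + (10) = 17
  (U+V)[2][0] = (0) + (-5) = -5
  (U+V)[2][1] = (7) + (4) = 11
  (U+V)[2][2] = (-3) + (-1) = -4
U + V =
[      -17        17       -12 ]
[       13         8        17 ]
[       -5        11        -4 ]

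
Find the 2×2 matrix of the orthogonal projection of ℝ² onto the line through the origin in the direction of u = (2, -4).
[[1/5, -2/5], [-2/5, 4/5]]

The orthogonal projection onto the line spanned by a nonzero vector u = (a, b) has matrix P = (u uᵀ) / (uᵀ u) = (1/(a² + b²)) · [[a², ab], [ab, b²]].
Here u = (2, -4), so a² + b² = 4 + 16 = 20.
P = (1/20) · [[4, -8], [-8, 16]] = [[1/5, -2/5], [-2/5, 4/5]].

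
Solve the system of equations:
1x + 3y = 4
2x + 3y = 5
x = 1, y = 1

Use elimination (row reduction):
Equation 1: 1x + 3y = 4.
Equation 2: 2x + 3y = 5.
Multiply Eq1 by 2 and Eq2 by 1: 2x + 6y = 8;  2x + 3y = 5.
Subtract: (-3)y = -3, so y = 1.
Back-substitute into Eq1: 1x + 3*(1) = 4, so x = 1.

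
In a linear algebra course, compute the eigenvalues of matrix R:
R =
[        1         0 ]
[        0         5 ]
λ = 1, 5

Solve det(R - λI) = 0. For a 2×2 matrix the characteristic equation is λ² - (trace)λ + det = 0.
trace(R) = a + d = 1 + 5 = 6.
det(R) = a*d - b*c = (1)*(5) - (0)*(0) = 5 - 0 = 5.
Characteristic equation: λ² - (6)λ + (5) = 0.
Discriminant = (6)² - 4*(5) = 36 - 20 = 16.
λ = (6 ± √16) / 2 = (6 ± 4) / 2 = 1, 5.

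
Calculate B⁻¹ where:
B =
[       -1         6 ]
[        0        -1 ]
det(B) = 1
B⁻¹ =
[       -1        -6 ]
[        0        -1 ]

For a 2×2 matrix B = [[a, b], [c, d]] with det(B) ≠ 0, B⁻¹ = (1/det(B)) * [[d, -b], [-c, a]].
det(B) = (-1)*(-1) - (6)*(0) = 1 - 0 = 1.
B⁻¹ = (1/1) * [[-1, -6], [0, -1]].
Dividing each entry by 1 and reducing:
B⁻¹ =
[       -1        -6 ]
[        0        -1 ]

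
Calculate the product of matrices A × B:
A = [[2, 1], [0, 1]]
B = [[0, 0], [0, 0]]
[[0, 0], [0, 0]]

Matrix multiplication:
C[0][0] = 2×0 + 1×0 = 0
C[0][1] = 2×0 + 1×0 = 0
C[1][0] = 0×0 + 1×0 = 0
C[1][1] = 0×0 + 1×0 = 0
Result: [[0, 0], [0, 0]]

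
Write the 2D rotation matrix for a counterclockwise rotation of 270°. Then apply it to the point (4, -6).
R = [[0, 1], [-1, 0]]; R·(4, -6) = (-6, -4)

Rotation matrix formula: R(θ) = [[cos θ, -sin θ], [sin θ, cos θ]]
For θ = 270°:
cos(270°) = 0
sin(270°) = -1
R = [[0, 1], [-1, 0]]
Apply to (4, -6): [0·4 + (1)·-6, -1·4 + 0·-6] = (-6, -4)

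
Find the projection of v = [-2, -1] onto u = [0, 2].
[0, -1]

The projection of v onto u is proj_u(v) = ((v·u) / (u·u)) · u.
v·u = (-2)*(0) + (-1)*(2) = -2.
u·u = (0)*(0) + (2)*(2) = 4.
coefficient = -2 / 4 = -1/2.
proj_u(v) = -1/2 · [0, 2] = [0, -1].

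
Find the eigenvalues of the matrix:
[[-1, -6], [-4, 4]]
λ = -4 and λ = 7

Characteristic equation: det(A - λI) = 0
λ² - (trace)λ + (det) = 0
λ² - (3)λ + (-28) = 0
λ² - 3λ - 28 = 0
Solving: λ = -4, 7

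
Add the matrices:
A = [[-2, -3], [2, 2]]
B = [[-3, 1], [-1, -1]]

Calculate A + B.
[[-5, -2], [1, 1]]

Add corresponding elements:
(-2)+(-3)=-5
(-3)+(1)=-2
(2)+(-1)=1
(2)+(-1)=1
A + B = [[-5, -2], [1, 1]]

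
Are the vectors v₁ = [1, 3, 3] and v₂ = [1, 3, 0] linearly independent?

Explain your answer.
Yes, linearly independent

Two vectors are linearly dependent iff one is a scalar multiple of the other.
No single scalar k satisfies v₂ = k·v₁ (the ratios of corresponding entries disagree), so v₁ and v₂ are linearly independent.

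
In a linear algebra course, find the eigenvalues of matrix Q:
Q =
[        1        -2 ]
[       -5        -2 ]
λ = -4, 3

Solve det(Q - λI) = 0. For a 2×2 matrix the characteristic equation is λ² - (trace)λ + det = 0.
trace(Q) = a + d = 1 - 2 = -1.
det(Q) = a*d - b*c = (1)*(-2) - (-2)*(-5) = -2 - 10 = -12.
Characteristic equation: λ² - (-1)λ + (-12) = 0.
Discriminant = (-1)² - 4*(-12) = 1 + 48 = 49.
λ = (-1 ± √49) / 2 = (-1 ± 7) / 2 = -4, 3.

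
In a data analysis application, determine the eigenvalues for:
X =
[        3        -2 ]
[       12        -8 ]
λ = -5, 0

Solve det(X - λI) = 0. For a 2×2 matrix the characteristic equation is λ² - (trace)λ + det = 0.
trace(X) = a + d = 3 - 8 = -5.
det(X) = a*d - b*c = (3)*(-8) - (-2)*(12) = -24 + 24 = 0.
Characteristic equation: λ² - (-5)λ + (0) = 0.
Discriminant = (-5)² - 4*(0) = 25 - 0 = 25.
λ = (-5 ± √25) / 2 = (-5 ± 5) / 2 = -5, 0.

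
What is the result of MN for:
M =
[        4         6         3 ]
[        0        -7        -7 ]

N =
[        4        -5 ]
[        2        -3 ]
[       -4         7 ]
MN =
[       16       -17 ]
[       14       -28 ]

Matrix multiplication: (MN)[i][j] = sum over k of M[i][k] * N[k][j].
  (MN)[0][0] = (4)*(4) + (6)*(2) + (3)*(-4) = 16
  (MN)[0][1] = (4)*(-5) + (6)*(-3) + (3)*(7) = -17
  (MN)[1][0] = (0)*(4) + (-7)*(2) + (-7)*(-4) = 14
  (MN)[1][1] = (0)*(-5) + (-7)*(-3) + (-7)*(7) = -28
MN =
[       16       -17 ]
[       14       -28 ]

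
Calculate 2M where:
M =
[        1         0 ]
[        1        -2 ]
2M =
[        2         0 ]
[        2        -4 ]

Scalar multiplication is elementwise: (2M)[i][j] = 2 * M[i][j].
  (2M)[0][0] = 2 * (1) = 2
  (2M)[0][1] = 2 * (0) = 0
  (2M)[1][0] = 2 * (1) = 2
  (2M)[1][1] = 2 * (-2) = -4
2M =
[        2         0 ]
[        2        -4 ]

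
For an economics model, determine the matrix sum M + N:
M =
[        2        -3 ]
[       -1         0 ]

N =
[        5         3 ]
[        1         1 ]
M + N =
[        7         0 ]
[        0         1 ]

Matrix addition is elementwise: (M+N)[i][j] = M[i][j] + N[i][j].
  (M+N)[0][0] = (2) + (5) = 7
  (M+N)[0][1] = (-3) + (3) = 0
  (M+N)[1][0] = (-1) + (1) = 0
  (M+N)[1][1] = (0) + (1) = 1
M + N =
[        7         0 ]
[        0         1 ]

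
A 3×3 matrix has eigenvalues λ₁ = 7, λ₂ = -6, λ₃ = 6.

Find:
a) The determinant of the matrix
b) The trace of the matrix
det = -252, trace = 7

Two standard eigenvalue identities:
- det(A) equals the product of the eigenvalues (counted with multiplicity).
- trace(A) equals the sum of the eigenvalues.
det(A) = (7)*(-6)*(6) = -252.
trace(A) = 7 - 6 + 6 = 7.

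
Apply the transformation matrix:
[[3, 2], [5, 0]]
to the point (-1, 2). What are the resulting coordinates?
(1, -5)

Matrix multiplication:
[[3, 2], [5, 0]] × [-1, 2]ᵀ
= [3×-1 + 2×2, 5×-1 + 0×2]ᵀ
= [1.0000, -5.0000]ᵀ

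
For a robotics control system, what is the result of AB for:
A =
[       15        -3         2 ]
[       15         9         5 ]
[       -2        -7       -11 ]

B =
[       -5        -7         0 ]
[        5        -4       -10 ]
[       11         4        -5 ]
AB =
[      -68       -85        20 ]
[       25      -121      -115 ]
[     -146        -2       125 ]

Matrix multiplication: (AB)[i][j] = sum over k of A[i][k] * B[k][j].
  (AB)[0][0] = (15)*(-5) + (-3)*(5) + (2)*(11) = -68
  (AB)[0][1] = (15)*(-7) + (-3)*(-4) + (2)*(4) = -85
  (AB)[0][2] = (15)*(0) + (-3)*(-10) + (2)*(-5) = 20
  (AB)[1][0] = (15)*(-5) + (9)*(5) + (5)*(11) = 25
  (AB)[1][1] = (15)*(-7) + (9)*(-4) + (5)*(4) = -121
  (AB)[1][2] = (15)*(0) + (9)*(-10) + (5)*(-5) = -115
  (AB)[2][0] = (-2)*(-5) + (-7)*(5) + (-11)*(11) = -146
  (AB)[2][1] = (-2)*(-7) + (-7)*(-4) + (-11)*(4) = -2
  (AB)[2][2] = (-2)*(0) + (-7)*(-10) + (-11)*(-5) = 125
AB =
[      -68       -85        20 ]
[       25      -121      -115 ]
[     -146        -2       125 ]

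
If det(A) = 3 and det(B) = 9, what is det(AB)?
27

Use the multiplicative property of determinants: det(AB) = det(A)*det(B).
det(AB) = (3)*(9) = 27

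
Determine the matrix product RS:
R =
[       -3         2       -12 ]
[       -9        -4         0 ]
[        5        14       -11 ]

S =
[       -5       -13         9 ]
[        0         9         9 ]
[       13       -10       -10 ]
RS =
[     -141       177       111 ]
[       45        81      -117 ]
[     -168       171       281 ]

Matrix multiplication: (RS)[i][j] = sum over k of R[i][k] * S[k][j].
  (RS)[0][0] = (-3)*(-5) + (2)*(0) + (-12)*(13) = -141
  (RS)[0][1] = (-3)*(-13) + (2)*(9) + (-12)*(-10) = 177
  (RS)[0][2] = (-3)*(9) + (2)*(9) + (-12)*(-10) = 111
  (RS)[1][0] = (-9)*(-5) + (-4)*(0) + (0)*(13) = 45
  (RS)[1][1] = (-9)*(-13) + (-4)*(9) + (0)*(-10) = 81
  (RS)[1][2] = (-9)*(9) + (-4)*(9) + (0)*(-10) = -117
  (RS)[2][0] = (5)*(-5) + (14)*(0) + (-11)*(13) = -168
  (RS)[2][1] = (5)*(-13) + (14)*(9) + (-11)*(-10) = 171
  (RS)[2][2] = (5)*(9) + (14)*(9) + (-11)*(-10) = 281
RS =
[     -141       177       111 ]
[       45        81      -117 ]
[     -168       171       281 ]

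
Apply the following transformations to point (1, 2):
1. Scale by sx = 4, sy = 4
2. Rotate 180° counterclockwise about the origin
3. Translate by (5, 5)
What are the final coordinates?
(1, -3)

Step 1: Scale → (4, 8)
Step 2: Rotate 180° → (-4, -8)
Step 3: Translate → (1, -3)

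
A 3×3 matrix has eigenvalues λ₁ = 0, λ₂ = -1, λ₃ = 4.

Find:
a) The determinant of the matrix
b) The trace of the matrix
det = 0, trace = 3

Two standard eigenvalue identities:
- det(A) equals the product of the eigenvalues (counted with multiplicity).
- trace(A) equals the sum of the eigenvalues.
det(A) = (0)*(-1)*(4) = 0.
trace(A) = 0 - 1 + 4 = 3.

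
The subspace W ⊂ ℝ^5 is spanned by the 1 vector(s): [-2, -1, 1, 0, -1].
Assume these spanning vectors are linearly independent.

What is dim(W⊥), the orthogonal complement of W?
dim(W⊥) = 4

For any subspace W of ℝ^n, dim(W) + dim(W⊥) = n (the whole-space dimension).
Here the given 1 vectors are linearly independent, so dim(W) = 1.
Thus dim(W⊥) = n - dim(W) = 5 - 1 = 4.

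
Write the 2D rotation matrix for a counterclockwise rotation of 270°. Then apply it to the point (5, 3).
R = [[0, 1], [-1, 0]]; R·(5, 3) = (3, -5)

Rotation matrix formula: R(θ) = [[cos θ, -sin θ], [sin θ, cos θ]]
For θ = 270°:
cos(270°) = 0
sin(270°) = -1
R = [[0, 1], [-1, 0]]
Apply to (5, 3): [0·5 + (1)·3, -1·5 + 0·3] = (3, -5)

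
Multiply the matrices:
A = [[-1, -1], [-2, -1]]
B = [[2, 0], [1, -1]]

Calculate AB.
[[-3, 1], [-5, 1]]

Each entry (i,j) of AB = sum over k of A[i][k]*B[k][j].
(AB)[0][0] = (-1)*(2) + (-1)*(1) = -3
(AB)[0][1] = (-1)*(0) + (-1)*(-1) = 1
(AB)[1][0] = (-2)*(2) + (-1)*(1) = -5
(AB)[1][1] = (-2)*(0) + (-1)*(-1) = 1
AB = [[-3, 1], [-5, 1]]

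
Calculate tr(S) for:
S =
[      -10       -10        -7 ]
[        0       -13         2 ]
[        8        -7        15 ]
tr(S) = -10 - 13 + 15 = -8

The trace of a square matrix is the sum of its diagonal entries.
Diagonal entries of S: S[0][0] = -10, S[1][1] = -13, S[2][2] = 15.
tr(S) = -10 - 13 + 15 = -8.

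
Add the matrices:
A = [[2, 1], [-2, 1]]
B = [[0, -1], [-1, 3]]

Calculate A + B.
[[2, 0], [-3, 4]]

Add corresponding elements:
(2)+(0)=2
(1)+(-1)=0
(-2)+(-1)=-3
(1)+(3)=4
A + B = [[2, 0], [-3, 4]]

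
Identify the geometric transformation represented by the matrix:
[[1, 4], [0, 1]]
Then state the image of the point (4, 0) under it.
horizontal shear with factor 4; image of (4, 0) is (4, 0)

The matrix [[1, k], [0, 1]] sends (x, y) to (x + 4y, y), leaving the y-coordinate fixed: a horizontal shear.
The matrix [[1, 4], [0, 1]] represents: horizontal shear with factor 4.
Applying it to (4, 0): [1·4 + 4·0, 0·4 + 1·0] = (4, 0).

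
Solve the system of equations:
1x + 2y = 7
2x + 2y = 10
x = 3, y = 2

Use elimination (row reduction):
Equation 1: 1x + 2y = 7.
Equation 2: 2x + 2y = 10.
Multiply Eq1 by 2 and Eq2 by 1: 2x + 4y = 14;  2x + 2y = 10.
Subtract: (-2)y = -4, so y = 2.
Back-substitute into Eq1: 1x + 2*(2) = 7, so x = 3.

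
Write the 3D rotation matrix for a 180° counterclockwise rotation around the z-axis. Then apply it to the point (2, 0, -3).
R = [[-1, 0, 0], [0, -1, 0], [0, 0, 1]]; R·(2, 0, -3) = (-2, 0, -3)

Rotation matrix for 180° around z-axis:
cos(180°) = -1, sin(180°) = 0
R = [[-1, 0, 0], [0, -1, 0], [0, 0, 1]]
Apply to (2, 0, -3): R·[2, 0, -3]ᵀ = (-2, 0, -3)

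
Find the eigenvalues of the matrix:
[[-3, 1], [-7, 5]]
λ = -2 and λ = 4

Characteristic equation: det(A - λI) = 0
λ² - (trace)λ + (det) = 0
λ² - (2)λ + (-8) = 0
λ² - 2λ - 8 = 0
Solving: λ = -2, 4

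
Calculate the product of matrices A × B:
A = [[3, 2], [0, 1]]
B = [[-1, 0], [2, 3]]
[[1, 6], [2, 3]]

Matrix multiplication:
C[0][0] = 3×-1 + 2×2 = 1
C[0][1] = 3×0 + 2×3 = 6
C[1][0] = 0×-1 + 1×2 = 2
C[1][1] = 0×0 + 1×3 = 3
Result: [[1, 6], [2, 3]]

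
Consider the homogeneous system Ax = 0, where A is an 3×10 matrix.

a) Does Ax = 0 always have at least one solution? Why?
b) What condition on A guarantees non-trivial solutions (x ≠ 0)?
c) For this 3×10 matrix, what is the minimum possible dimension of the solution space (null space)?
a) Yes, x = 0 is always a solution. b) When A has linearly dependent columns (rank < n). c) Minimum nullity = 7.

a) x = 0 satisfies A·0 = 0, so the zero vector is always a solution.
b) Non-trivial solutions exist iff the columns of A are linearly dependent, equivalently rank(A) < n (the number of columns).
c) By rank-nullity, rank(A) + nullity(A) = n = 10. Since A has only 3 rows, rank(A) ≤ 3, so nullity(A) ≥ 10 - 3 = 7.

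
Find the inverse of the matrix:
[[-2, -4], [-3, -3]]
[[1/2, -2/3], [-1/2, 1/3]]

For [[a,b],[c,d]], inverse = (1/det)·[[d,-b],[-c,a]]
det = -2·-3 - -4·-3 = -6
Inverse = (1/-6)·[[-3, 4], [3, -2]]
        = [[1/2, -2/3], [-1/2, 1/3]]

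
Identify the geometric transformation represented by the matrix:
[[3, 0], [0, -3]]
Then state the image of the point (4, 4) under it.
non-uniform scaling by (3, -3); image of (4, 4) is (12, -12)

This is diagonal with distinct entries, so it scales the x-axis by 3 and the y-axis by -3.
The matrix [[3, 0], [0, -3]] represents: non-uniform scaling by (3, -3).
Applying it to (4, 4): [3·4 + 0·4, 0·4 + -3·4] = (12, -12).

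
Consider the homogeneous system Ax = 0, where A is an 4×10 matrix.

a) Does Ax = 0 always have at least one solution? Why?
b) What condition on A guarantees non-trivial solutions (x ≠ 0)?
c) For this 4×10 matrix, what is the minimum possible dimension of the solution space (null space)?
a) Yes, x = 0 is always a solution. b) When A has linearly dependent columns (rank < n). c) Minimum nullity = 6.

a) x = 0 satisfies A·0 = 0, so the zero vector is always a solution.
b) Non-trivial solutions exist iff the columns of A are linearly dependent, equivalently rank(A) < n (the number of columns).
c) By rank-nullity, rank(A) + nullity(A) = n = 10. Since A has only 4 rows, rank(A) ≤ 4, so nullity(A) ≥ 10 - 4 = 6.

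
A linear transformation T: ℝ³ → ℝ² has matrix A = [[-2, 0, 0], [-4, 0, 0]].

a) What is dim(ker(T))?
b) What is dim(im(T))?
dim(ker) = 2, dim(im) = 1

Observe that row 2 = 2 × row 1 (so the rows are linearly dependent).
Thus rank(A) = 1 (only one linearly independent row).
dim(im(T)) = rank(A) = 1.
By the rank-nullity theorem applied to T: ℝ³ → ℝ², rank(A) + nullity(A) = 3 (the domain dimension), so dim(ker(T)) = 3 - 1 = 2.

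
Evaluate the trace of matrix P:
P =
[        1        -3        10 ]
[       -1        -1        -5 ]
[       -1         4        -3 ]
tr(P) = 1 - 1 - 3 = -3

The trace of a square matrix is the sum of its diagonal entries.
Diagonal entries of P: P[0][0] = 1, P[1][1] = -1, P[2][2] = -3.
tr(P) = 1 - 1 - 3 = -3.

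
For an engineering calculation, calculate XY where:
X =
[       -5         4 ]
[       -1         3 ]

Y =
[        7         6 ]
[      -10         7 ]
XY =
[      -75        -2 ]
[      -37        15 ]

Matrix multiplication: (XY)[i][j] = sum over k of X[i][k] * Y[k][j].
  (XY)[0][0] = (-5)*(7) + (4)*(-10) = -75
  (XY)[0][1] = (-5)*(6) + (4)*(7) = -2
  (XY)[1][0] = (-1)*(7) + (3)*(-10) = -37
  (XY)[1][1] = (-1)*(6) + (3)*(7) = 15
XY =
[      -75        -2 ]
[      -37        15 ]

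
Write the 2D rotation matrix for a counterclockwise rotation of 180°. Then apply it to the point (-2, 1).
R = [[-1, 0], [0, -1]]; R·(-2, 1) = (2, -1)

Rotation matrix formula: R(θ) = [[cos θ, -sin θ], [sin θ, cos θ]]
For θ = 180°:
cos(180°) = -1
sin(180°) = 0
R = [[-1, 0], [0, -1]]
Apply to (-2, 1): [-1·-2 + (0)·1, 0·-2 + -1·1] = (2, -1)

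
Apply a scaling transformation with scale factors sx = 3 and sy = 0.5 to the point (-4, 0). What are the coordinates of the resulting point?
(-12, 0.0)

Scaling matrix:
[[3, 0], [0, 0.50]]
Result: (-4 × 3, 0 × 0.5) = (-12, 0.0)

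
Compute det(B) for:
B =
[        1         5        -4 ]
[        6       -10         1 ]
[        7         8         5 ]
det(B) = -645

Expand along row 0 (cofactor expansion): det(B) = a*(e*i - f*h) - b*(d*i - f*g) + c*(d*h - e*g), where the 3×3 is [[a, b, c], [d, e, f], [g, h, i]].
Minor M_00 = (-10)*(5) - (1)*(8) = -50 - 8 = -58.
Minor M_01 = (6)*(5) - (1)*(7) = 30 - 7 = 23.
Minor M_02 = (6)*(8) - (-10)*(7) = 48 + 70 = 118.
det(B) = (1)*(-58) - (5)*(23) + (-4)*(118) = -58 - 115 - 472 = -645.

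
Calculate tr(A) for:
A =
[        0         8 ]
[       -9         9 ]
tr(A) = 0 + 9 = 9

The trace of a square matrix is the sum of its diagonal entries.
Diagonal entries of A: A[0][0] = 0, A[1][1] = 9.
tr(A) = 0 + 9 = 9.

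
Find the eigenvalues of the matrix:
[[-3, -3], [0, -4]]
λ = -4 and λ = -3

Characteristic equation: det(A - λI) = 0
λ² - (trace)λ + (det) = 0
λ² - (-7)λ + (12) = 0
λ² + 7λ + 12 = 0
Solving: λ = -4, -3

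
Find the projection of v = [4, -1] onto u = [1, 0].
[4, 0]

The projection of v onto u is proj_u(v) = ((v·u) / (u·u)) · u.
v·u = (4)*(1) + (-1)*(0) = 4.
u·u = (1)*(1) + (0)*(0) = 1.
coefficient = 4 / 1 = 4.
proj_u(v) = 4 · [1, 0] = [4, 0].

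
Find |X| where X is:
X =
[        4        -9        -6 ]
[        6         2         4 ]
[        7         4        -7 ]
det(X) = -810

Expand along row 0 (cofactor expansion): det(X) = a*(e*i - f*h) - b*(d*i - f*g) + c*(d*h - e*g), where the 3×3 is [[a, b, c], [d, e, f], [g, h, i]].
Minor M_00 = (2)*(-7) - (4)*(4) = -14 - 16 = -30.
Minor M_01 = (6)*(-7) - (4)*(7) = -42 - 28 = -70.
Minor M_02 = (6)*(4) - (2)*(7) = 24 - 14 = 10.
det(X) = (4)*(-30) - (-9)*(-70) + (-6)*(10) = -120 - 630 - 60 = -810.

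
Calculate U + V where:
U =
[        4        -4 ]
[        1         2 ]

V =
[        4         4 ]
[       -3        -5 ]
U + V =
[        8         0 ]
[       -2        -3 ]

Matrix addition is elementwise: (U+V)[i][j] = U[i][j] + V[i][j].
  (U+V)[0][0] = (4) + (4) = 8
  (U+V)[0][1] = (-4) + (4) = 0
  (U+V)[1][0] = (1) + (-3) = -2
  (U+V)[1][1] = (2) + (-5) = -3
U + V =
[        8         0 ]
[       -2        -3 ]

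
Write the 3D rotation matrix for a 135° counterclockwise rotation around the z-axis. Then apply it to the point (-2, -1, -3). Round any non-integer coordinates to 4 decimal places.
R = [[-√2/2, -√2/2, 0], [√2/2, -√2/2, 0], [0, 0, 1]]; R·(-2, -1, -3) = (2.1213, -0.7071, -3.0000)

Rotation matrix for 135° around z-axis:
cos(135°) = -√2/2, sin(135°) = √2/2
R = [[-√2/2, -√2/2, 0], [√2/2, -√2/2, 0], [0, 0, 1]]
Apply to (-2, -1, -3): R·[-2, -1, -3]ᵀ = (2.1213, -0.7071, -3.0000)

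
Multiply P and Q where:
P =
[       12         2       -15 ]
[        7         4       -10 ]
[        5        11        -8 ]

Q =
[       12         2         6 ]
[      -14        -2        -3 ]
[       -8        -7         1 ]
PQ =
[      236       125        51 ]
[      108        76        20 ]
[      -30        44       -11 ]

Matrix multiplication: (PQ)[i][j] = sum over k of P[i][k] * Q[k][j].
  (PQ)[0][0] = (12)*(12) + (2)*(-14) + (-15)*(-8) = 236
  (PQ)[0][1] = (12)*(2) + (2)*(-2) + (-15)*(-7) = 125
  (PQ)[0][2] = (12)*(6) + (2)*(-3) + (-15)*(1) = 51
  (PQ)[1][0] = (7)*(12) + (4)*(-14) + (-10)*(-8) = 108
  (PQ)[1][1] = (7)*(2) + (4)*(-2) + (-10)*(-7) = 76
  (PQ)[1][2] = (7)*(6) + (4)*(-3) + (-10)*(1) = 20
  (PQ)[2][0] = (5)*(12) + (11)*(-14) + (-8)*(-8) = -30
  (PQ)[2][1] = (5)*(2) + (11)*(-2) + (-8)*(-7) = 44
  (PQ)[2][2] = (5)*(6) + (11)*(-3) + (-8)*(1) = -11
PQ =
[      236       125        51 ]
[      108        76        20 ]
[      -30        44       -11 ]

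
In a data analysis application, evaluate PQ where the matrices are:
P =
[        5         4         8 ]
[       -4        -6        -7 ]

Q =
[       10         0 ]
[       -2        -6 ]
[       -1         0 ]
PQ =
[       34       -24 ]
[      -21        36 ]

Matrix multiplication: (PQ)[i][j] = sum over k of P[i][k] * Q[k][j].
  (PQ)[0][0] = (5)*(10) + (4)*(-2) + (8)*(-1) = 34
  (PQ)[0][1] = (5)*(0) + (4)*(-6) + (8)*(0) = -24
  (PQ)[1][0] = (-4)*(10) + (-6)*(-2) + (-7)*(-1) = -21
  (PQ)[1][1] = (-4)*(0) + (-6)*(-6) + (-7)*(0) = 36
PQ =
[       34       -24 ]
[      -21        36 ]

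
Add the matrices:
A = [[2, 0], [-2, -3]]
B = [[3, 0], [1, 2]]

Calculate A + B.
[[5, 0], [-1, -1]]

Add corresponding elements:
(2)+(3)=5
(0)+(0)=0
(-2)+(1)=-1
(-3)+(2)=-1
A + B = [[5, 0], [-1, -1]]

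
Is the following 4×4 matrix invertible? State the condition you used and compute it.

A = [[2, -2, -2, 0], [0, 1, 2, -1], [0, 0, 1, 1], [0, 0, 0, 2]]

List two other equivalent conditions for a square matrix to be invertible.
Yes, invertible; det(A) = 4 ≠ 0. Equivalent conditions: rank(A) = 4; Ax = 0 has only the trivial solution; 0 is not an eigenvalue; the columns of A are linearly independent.

To check invertibility, compute det(A).
The given matrix is triangular, so det(A) equals the product of its diagonal entries = 4 ≠ 0.
Since det(A) ≠ 0, A is invertible.
Equivalent conditions for a square matrix A to be invertible:
- rank(A) = 4 (full rank).
- The homogeneous system Ax = 0 has only the trivial solution x = 0.
- 0 is not an eigenvalue of A.
- The columns (equivalently rows) of A are linearly independent.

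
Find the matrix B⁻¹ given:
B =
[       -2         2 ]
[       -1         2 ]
det(B) = -2
B⁻¹ =
[       -1         1 ]
[     -1/2         1 ]

For a 2×2 matrix B = [[a, b], [c, d]] with det(B) ≠ 0, B⁻¹ = (1/det(B)) * [[d, -b], [-c, a]].
det(B) = (-2)*(2) - (2)*(-1) = -4 + 2 = -2.
B⁻¹ = (1/-2) * [[2, -2], [1, -2]].
Dividing each entry by -2 and reducing:
B⁻¹ =
[       -1         1 ]
[     -1/2         1 ]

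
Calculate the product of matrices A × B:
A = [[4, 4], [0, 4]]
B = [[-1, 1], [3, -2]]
[[8, -4], [12, -8]]

Matrix multiplication:
C[0][0] = 4×-1 + 4×3 = 8
C[0][1] = 4×1 + 4×-2 = -4
C[1][0] = 0×-1 + 4×3 = 12
C[1][1] = 0×1 + 4×-2 = -8
Result: [[8, -4], [12, -8]]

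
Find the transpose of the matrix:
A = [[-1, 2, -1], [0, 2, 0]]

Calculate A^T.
[[-1, 0], [2, 2], [-1, 0]]

The transpose sends entry (i,j) to (j,i); rows become columns.
Row 0 of A: [-1, 2, -1] -> column 0 of A^T.
Row 1 of A: [0, 2, 0] -> column 1 of A^T.
A^T = [[-1, 0], [2, 2], [-1, 0]]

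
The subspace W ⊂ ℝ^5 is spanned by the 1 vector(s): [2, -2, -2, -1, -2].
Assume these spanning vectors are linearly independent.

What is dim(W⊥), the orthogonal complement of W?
dim(W⊥) = 4

For any subspace W of ℝ^n, dim(W) + dim(W⊥) = n (the whole-space dimension).
Here the given 1 vectors are linearly independent, so dim(W) = 1.
Thus dim(W⊥) = n - dim(W) = 5 - 1 = 4.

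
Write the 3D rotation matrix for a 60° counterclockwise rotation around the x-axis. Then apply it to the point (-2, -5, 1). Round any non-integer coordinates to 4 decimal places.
R = [[1, 0, 0], [0, 1/2, -√3/2], [0, √3/2, 1/2]]; R·(-2, -5, 1) = (-2.0000, -3.3660, -3.8301)

Rotation matrix for 60° around x-axis:
cos(60°) = 1/2, sin(60°) = √3/2
R = [[1, 0, 0], [0, 1/2, -√3/2], [0, √3/2, 1/2]]
Apply to (-2, -5, 1): R·[-2, -5, 1]ᵀ = (-2.0000, -3.3660, -3.8301)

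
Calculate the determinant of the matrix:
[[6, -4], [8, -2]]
20

For a 2×2 matrix [[a, b], [c, d]], det = ad - bc
det = (6)(-2) - (-4)(8) = -12 - -32 = 20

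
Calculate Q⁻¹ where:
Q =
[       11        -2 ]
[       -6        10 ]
det(Q) = 98
Q⁻¹ =
[     5/49      1/49 ]
[     3/49     11/98 ]

For a 2×2 matrix Q = [[a, b], [c, d]] with det(Q) ≠ 0, Q⁻¹ = (1/det(Q)) * [[d, -b], [-c, a]].
det(Q) = (11)*(10) - (-2)*(-6) = 110 - 12 = 98.
Q⁻¹ = (1/98) * [[10, 2], [6, 11]].
Dividing each entry by 98 and reducing:
Q⁻¹ =
[     5/49      1/49 ]
[     3/49     11/98 ]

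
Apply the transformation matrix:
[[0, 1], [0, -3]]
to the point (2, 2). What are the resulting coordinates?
(2, -6)

Matrix multiplication:
[[0, 1], [0, -3]] × [2, 2]ᵀ
= [0×2 + 1×2, 0×2 + -3×2]ᵀ
= [2.0000, -6.0000]ᵀ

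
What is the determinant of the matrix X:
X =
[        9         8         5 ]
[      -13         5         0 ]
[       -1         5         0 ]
det(X) = -300

Expand along row 0 (cofactor expansion): det(X) = a*(e*i - f*h) - b*(d*i - f*g) + c*(d*h - e*g), where the 3×3 is [[a, b, c], [d, e, f], [g, h, i]].
Minor M_00 = (5)*(0) - (0)*(5) = 0 - 0 = 0.
Minor M_01 = (-13)*(0) - (0)*(-1) = 0 - 0 = 0.
Minor M_02 = (-13)*(5) - (5)*(-1) = -65 + 5 = -60.
det(X) = (9)*(0) - (8)*(0) + (5)*(-60) = 0 + 0 - 300 = -300.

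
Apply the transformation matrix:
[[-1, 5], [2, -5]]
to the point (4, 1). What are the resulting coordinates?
(1, 3)

Matrix multiplication:
[[-1, 5], [2, -5]] × [4, 1]ᵀ
= [-1×4 + 5×1, 2×4 + -5×1]ᵀ
= [1.0000, 3.0000]ᵀ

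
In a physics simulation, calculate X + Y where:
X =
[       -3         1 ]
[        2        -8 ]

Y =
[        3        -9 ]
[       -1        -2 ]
X + Y =
[        0        -8 ]
[        1       -10 ]

Matrix addition is elementwise: (X+Y)[i][j] = X[i][j] + Y[i][j].
  (X+Y)[0][0] = (-3) + (3) = 0
  (X+Y)[0][1] = (1) + (-9) = -8
  (X+Y)[1][0] = (2) + (-1) = 1
  (X+Y)[1][1] = (-8) + (-2) = -10
X + Y =
[        0        -8 ]
[        1       -10 ]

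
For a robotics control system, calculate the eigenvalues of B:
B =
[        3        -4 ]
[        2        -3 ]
λ = -1, 1

Solve det(B - λI) = 0. For a 2×2 matrix the characteristic equation is λ² - (trace)λ + det = 0.
trace(B) = a + d = 3 - 3 = 0.
det(B) = a*d - b*c = (3)*(-3) - (-4)*(2) = -9 + 8 = -1.
Characteristic equation: λ² - (0)λ + (-1) = 0.
Discriminant = (0)² - 4*(-1) = 0 + 4 = 4.
λ = (0 ± √4) / 2 = (0 ± 2) / 2 = -1, 1.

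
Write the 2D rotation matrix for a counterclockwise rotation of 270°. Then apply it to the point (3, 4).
R = [[0, 1], [-1, 0]]; R·(3, 4) = (4, -3)

Rotation matrix formula: R(θ) = [[cos θ, -sin θ], [sin θ, cos θ]]
For θ = 270°:
cos(270°) = 0
sin(270°) = -1
R = [[0, 1], [-1, 0]]
Apply to (3, 4): [0·3 + (1)·4, -1·3 + 0·4] = (4, -3)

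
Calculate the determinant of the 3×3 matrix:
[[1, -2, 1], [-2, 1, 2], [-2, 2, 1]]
-1

Expansion along first row:
det = 1·det([[1,2],[2,1]]) - -2·det([[-2,2],[-2,1]]) + 1·det([[-2,1],[-2,2]])
    = 1·(1·1 - 2·2) - -2·(-2·1 - 2·-2) + 1·(-2·2 - 1·-2)
    = 1·-3 - -2·2 + 1·-2
    = -3 + 4 + -2 = -1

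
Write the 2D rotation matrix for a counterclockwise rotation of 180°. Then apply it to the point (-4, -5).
R = [[-1, 0], [0, -1]]; R·(-4, -5) = (4, 5)

Rotation matrix formula: R(θ) = [[cos θ, -sin θ], [sin θ, cos θ]]
For θ = 180°:
cos(180°) = -1
sin(180°) = 0
R = [[-1, 0], [0, -1]]
Apply to (-4, -5): [-1·-4 + (0)·-5, 0·-4 + -1·-5] = (4, 5)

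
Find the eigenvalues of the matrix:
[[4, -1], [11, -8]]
λ = -7 and λ = 3

Characteristic equation: det(A - λI) = 0
λ² - (trace)λ + (det) = 0
λ² - (-4)λ + (-21) = 0
λ² + 4λ - 21 = 0
Solving: λ = -7, 3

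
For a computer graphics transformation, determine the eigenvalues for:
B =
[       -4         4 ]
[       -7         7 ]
λ = 0, 3

Solve det(B - λI) = 0. For a 2×2 matrix the characteristic equation is λ² - (trace)λ + det = 0.
trace(B) = a + d = -4 + 7 = 3.
det(B) = a*d - b*c = (-4)*(7) - (4)*(-7) = -28 + 28 = 0.
Characteristic equation: λ² - (3)λ + (0) = 0.
Discriminant = (3)² - 4*(0) = 9 - 0 = 9.
λ = (3 ± √9) / 2 = (3 ± 3) / 2 = 0, 3.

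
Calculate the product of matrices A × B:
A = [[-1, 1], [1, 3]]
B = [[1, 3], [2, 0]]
[[1, -3], [7, 3]]

Matrix multiplication:
C[0][0] = -1×1 + 1×2 = 1
C[0][1] = -1×3 + 1×0 = -3
C[1][0] = 1×1 + 3×2 = 7
C[1][1] = 1×3 + 3×0 = 3
Result: [[1, -3], [7, 3]]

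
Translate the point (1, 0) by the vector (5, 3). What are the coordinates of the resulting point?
(6, 3)

Translation by (5, 3):
x' = 1 + 5 = 6
y' = 0 + 3 = 3
Homogeneous matrix: [[1, 0, 5], [0, 1, 3], [0, 0, 1]]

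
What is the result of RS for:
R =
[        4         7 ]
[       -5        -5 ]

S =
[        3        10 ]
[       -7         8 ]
RS =
[      -37        96 ]
[       20       -90 ]

Matrix multiplication: (RS)[i][j] = sum over k of R[i][k] * S[k][j].
  (RS)[0][0] = (4)*(3) + (7)*(-7) = -37
  (RS)[0][1] = (4)*(10) + (7)*(8) = 96
  (RS)[1][0] = (-5)*(3) + (-5)*(-7) = 20
  (RS)[1][1] = (-5)*(10) + (-5)*(8) = -90
RS =
[      -37        96 ]
[       20       -90 ]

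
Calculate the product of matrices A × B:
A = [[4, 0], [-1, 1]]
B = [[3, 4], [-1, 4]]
[[12, 16], [-4, 0]]

Matrix multiplication:
C[0][0] = 4×3 + 0×-1 = 12
C[0][1] = 4×4 + 0×4 = 16
C[1][0] = -1×3 + 1×-1 = -4
C[1][1] = -1×4 + 1×4 = 0
Result: [[12, 16], [-4, 0]]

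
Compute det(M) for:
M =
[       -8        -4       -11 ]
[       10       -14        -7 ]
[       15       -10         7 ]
det(M) = 834

Expand along row 0 (cofactor expansion): det(M) = a*(e*i - f*h) - b*(d*i - f*g) + c*(d*h - e*g), where the 3×3 is [[a, b, c], [d, e, f], [g, h, i]].
Minor M_00 = (-14)*(7) - (-7)*(-10) = -98 - 70 = -168.
Minor M_01 = (10)*(7) - (-7)*(15) = 70 + 105 = 175.
Minor M_02 = (10)*(-10) - (-14)*(15) = -100 + 210 = 110.
det(M) = (-8)*(-168) - (-4)*(175) + (-11)*(110) = 1344 + 700 - 1210 = 834.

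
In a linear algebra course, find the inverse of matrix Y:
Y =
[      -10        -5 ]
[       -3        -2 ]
det(Y) = 5
Y⁻¹ =
[     -2/5         1 ]
[      3/5        -2 ]

For a 2×2 matrix Y = [[a, b], [c, d]] with det(Y) ≠ 0, Y⁻¹ = (1/det(Y)) * [[d, -b], [-c, a]].
det(Y) = (-10)*(-2) - (-5)*(-3) = 20 - 15 = 5.
Y⁻¹ = (1/5) * [[-2, 5], [3, -10]].
Dividing each entry by 5 and reducing:
Y⁻¹ =
[     -2/5         1 ]
[      3/5        -2 ]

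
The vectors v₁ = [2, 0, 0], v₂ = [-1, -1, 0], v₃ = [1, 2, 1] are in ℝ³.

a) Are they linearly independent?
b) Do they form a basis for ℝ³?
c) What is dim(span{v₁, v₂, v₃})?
Yes independent, yes basis, dim = 3

Stack v₁, v₂, v₃ as rows of a 3×3 matrix.
[[2, 0, 0]; [-1, -1, 0]; [1, 2, 1]] is already lower triangular with nonzero diagonal entries (2, -1, 1), so its determinant is the product of the diagonal entries, det = (2)·(-1)·(1) = -2 ≠ 0, and the rows are linearly independent.
Three linearly independent vectors in ℝ³ form a basis for ℝ³, so dim(span{v₁,v₂,v₃}) = 3.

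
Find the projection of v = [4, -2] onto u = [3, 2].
[24/13, 16/13]

The projection of v onto u is proj_u(v) = ((v·u) / (u·u)) · u.
v·u = (4)*(3) + (-2)*(2) = 8.
u·u = (3)*(3) + (2)*(2) = 13.
coefficient = 8 / 13 = 8/13.
proj_u(v) = 8/13 · [3, 2] = [24/13, 16/13].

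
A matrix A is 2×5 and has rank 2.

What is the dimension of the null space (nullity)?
3

The rank-nullity theorem for an m×n matrix states:
rank(A) + nullity(A) = n (the number of columns).
Here n = 5 and rank(A) = 2, so nullity(A) = 5 - 2 = 3.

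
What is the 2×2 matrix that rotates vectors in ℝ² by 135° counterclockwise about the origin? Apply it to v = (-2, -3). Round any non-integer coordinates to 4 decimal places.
R = [[-√2/2, -√2/2], [√2/2, -√2/2]]; R·v = (3.5355, 0.7071)

A counterclockwise rotation by angle θ in ℝ² has matrix R(θ) = [[cos θ, -sin θ], [sin θ, cos θ]].
For θ = 135°: cos θ = -√2/2, sin θ = √2/2.
R(135°) = [[-√2/2, -√2/2], [√2/2, -√2/2]].
R·v = [-√2/2·-2 + (-√2/2)·-3, √2/2·-2 + -√2/2·-3] = (3.5355, 0.7071).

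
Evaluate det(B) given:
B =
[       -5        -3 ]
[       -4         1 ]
det(B) = -17

For a 2×2 matrix [[a, b], [c, d]], det = a*d - b*c.
det(B) = (-5)*(1) - (-3)*(-4) = -5 - 12 = -17.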